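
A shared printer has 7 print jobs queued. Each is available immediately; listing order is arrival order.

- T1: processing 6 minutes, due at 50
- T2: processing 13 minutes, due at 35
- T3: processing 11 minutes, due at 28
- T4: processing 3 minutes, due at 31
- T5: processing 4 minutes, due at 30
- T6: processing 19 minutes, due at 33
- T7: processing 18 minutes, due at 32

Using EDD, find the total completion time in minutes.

277

EDD (increasing due date): T3 T5 T4 T7 T6 T2 T1.
T3: 0→11
T5: 11→15
T4: 15→18
T7: 18→36
T6: 36→55
T2: 55→68
T1: 68→74
Sum = 11+15+18+36+55+68+74 = 277.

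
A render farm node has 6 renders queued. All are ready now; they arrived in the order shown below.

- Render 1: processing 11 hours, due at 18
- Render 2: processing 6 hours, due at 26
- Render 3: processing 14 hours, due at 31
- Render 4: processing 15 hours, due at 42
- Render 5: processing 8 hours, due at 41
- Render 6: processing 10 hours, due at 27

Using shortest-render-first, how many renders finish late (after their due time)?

SPT (increasing processing time): Render 2 Render 5 Render 6 Render 1 Render 3 Render 4.
Render 2: 0→6, due 26, tardiness 0
Render 5: 6→14, due 41, tardiness 0
Render 6: 14→24, due 27, tardiness 0
Render 1: 24→35, due 18, tardiness 17
Render 3: 35→49, due 31, tardiness 18
Render 4: 49→64, due 42, tardiness 22
Late renders: 3.

3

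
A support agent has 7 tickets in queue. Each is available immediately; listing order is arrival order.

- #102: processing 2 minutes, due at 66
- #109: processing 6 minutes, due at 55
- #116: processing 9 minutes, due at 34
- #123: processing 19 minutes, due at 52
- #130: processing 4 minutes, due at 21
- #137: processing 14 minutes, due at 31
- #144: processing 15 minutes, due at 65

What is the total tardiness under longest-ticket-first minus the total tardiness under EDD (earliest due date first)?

LPT (decreasing processing time): #123 #144 #137 #116 #109 #130 #102.
#123: 0→19, due 52, tardiness 0
#144: 19→34, due 65, tardiness 0
#137: 34→48, due 31, tardiness 17
#116: 48→57, due 34, tardiness 23
#109: 57→63, due 55, tardiness 8
#130: 63→67, due 21, tardiness 46
#102: 67→69, due 66, tardiness 3
Sum = 0+0+17+23+8+46+3 = 97.
EDD (increasing due date): #130 #137 #116 #123 #109 #144 #102.
#130: 0→4, due 21, tardiness 0
#137: 4→18, due 31, tardiness 0
#116: 18→27, due 34, tardiness 0
#123: 27→46, due 52, tardiness 0
#109: 46→52, due 55, tardiness 0
#144: 52→67, due 65, tardiness 2
#102: 67→69, due 66, tardiness 3
Sum = 0+0+0+0+0+2+3 = 5.
Difference = 97 − 5 = 92.

92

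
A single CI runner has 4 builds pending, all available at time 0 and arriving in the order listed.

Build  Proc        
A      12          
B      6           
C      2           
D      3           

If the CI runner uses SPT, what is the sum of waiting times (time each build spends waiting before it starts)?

SPT (increasing processing time): C D B A.
C: waits 0, runs 0→2
D: waits 2, runs 2→5
B: waits 5, runs 5→11
A: waits 11, runs 11→23
Sum = 0+2+5+11 = 18.

18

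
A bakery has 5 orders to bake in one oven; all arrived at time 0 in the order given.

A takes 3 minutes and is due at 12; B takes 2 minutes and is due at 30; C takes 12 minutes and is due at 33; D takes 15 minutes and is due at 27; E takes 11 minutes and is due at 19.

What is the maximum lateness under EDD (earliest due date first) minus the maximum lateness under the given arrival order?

EDD (increasing due date): A E D B C.
A: 0→3, due 12, lateness -9
E: 3→14, due 19, lateness -5
D: 14→29, due 27, lateness 2
B: 29→31, due 30, lateness 1
C: 31→43, due 33, lateness 10
Maximum = 10.
FIFO (arrival order): A B C D E.
A: 0→3, due 12, lateness -9
B: 3→5, due 30, lateness -25
C: 5→17, due 33, lateness -16
D: 17→32, due 27, lateness 5
E: 32→43, due 19, lateness 24
Maximum = 24.
Difference = 10 − 24 = -14.

-14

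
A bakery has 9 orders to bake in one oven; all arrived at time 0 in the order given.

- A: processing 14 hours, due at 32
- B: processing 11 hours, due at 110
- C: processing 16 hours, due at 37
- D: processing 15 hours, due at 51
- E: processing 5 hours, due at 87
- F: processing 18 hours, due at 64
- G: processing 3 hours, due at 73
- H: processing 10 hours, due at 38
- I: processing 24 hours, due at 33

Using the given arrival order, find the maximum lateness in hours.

FIFO (arrival order): A B C D E F G H I.
A: 0→14, due 32, lateness -18
B: 14→25, due 110, lateness -85
C: 25→41, due 37, lateness 4
D: 41→56, due 51, lateness 5
E: 56→61, due 87, lateness -26
F: 61→79, due 64, lateness 15
G: 79→82, due 73, lateness 9
H: 82→92, due 38, lateness 54
I: 92→116, due 33, lateness 83
Maximum = 83.

83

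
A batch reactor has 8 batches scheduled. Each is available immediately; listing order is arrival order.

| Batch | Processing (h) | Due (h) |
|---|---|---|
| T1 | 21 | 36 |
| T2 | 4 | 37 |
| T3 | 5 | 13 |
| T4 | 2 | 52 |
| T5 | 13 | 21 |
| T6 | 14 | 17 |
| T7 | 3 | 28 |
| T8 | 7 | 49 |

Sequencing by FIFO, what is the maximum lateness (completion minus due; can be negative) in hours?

42

FIFO (arrival order): T1 T2 T3 T4 T5 T6 T7 T8.
T1: 0→21, due 36, lateness -15
T2: 21→25, due 37, lateness -12
T3: 25→30, due 13, lateness 17
T4: 30→32, due 52, lateness -20
T5: 32→45, due 21, lateness 24
T6: 45→59, due 17, lateness 42
T7: 59→62, due 28, lateness 34
T8: 62→69, due 49, lateness 20
Maximum = 42.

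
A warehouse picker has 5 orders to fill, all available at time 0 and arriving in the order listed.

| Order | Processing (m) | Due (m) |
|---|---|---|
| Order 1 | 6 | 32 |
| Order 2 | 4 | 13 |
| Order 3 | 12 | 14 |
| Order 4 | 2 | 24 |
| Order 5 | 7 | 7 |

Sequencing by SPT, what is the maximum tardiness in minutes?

SPT (increasing processing time): Order 4 Order 2 Order 1 Order 5 Order 3.
Order 4: 0→2, due 24, tardiness 0
Order 2: 2→6, due 13, tardiness 0
Order 1: 6→12, due 32, tardiness 0
Order 5: 12→19, due 7, tardiness 12
Order 3: 19→31, due 14, tardiness 17
Maximum = 17.

17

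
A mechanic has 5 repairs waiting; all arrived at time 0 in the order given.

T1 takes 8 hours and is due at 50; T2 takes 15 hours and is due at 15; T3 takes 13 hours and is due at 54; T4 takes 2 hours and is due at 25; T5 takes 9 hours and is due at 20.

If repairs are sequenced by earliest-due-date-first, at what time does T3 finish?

47

EDD (increasing due date): T2 T5 T4 T1 T3.
T2: 0→15
T5: 15→24
T4: 24→26
T1: 26→34
T3: 34→47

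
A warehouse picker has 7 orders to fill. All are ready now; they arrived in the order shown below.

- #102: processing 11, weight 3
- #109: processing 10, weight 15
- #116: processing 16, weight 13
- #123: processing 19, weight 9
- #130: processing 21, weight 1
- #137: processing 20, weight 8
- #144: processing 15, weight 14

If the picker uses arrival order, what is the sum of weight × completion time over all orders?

FIFO (arrival order): #102 #109 #116 #123 #130 #137 #144.
#102: finishes 11, weight 3, w·C = 33
#109: finishes 21, weight 15, w·C = 315
#116: finishes 37, weight 13, w·C = 481
#123: finishes 56, weight 9, w·C = 504
#130: finishes 77, weight 1, w·C = 77
#137: finishes 97, weight 8, w·C = 776
#144: finishes 112, weight 14, w·C = 1568
Sum = 33+315+481+504+77+776+1568 = 3754.

3754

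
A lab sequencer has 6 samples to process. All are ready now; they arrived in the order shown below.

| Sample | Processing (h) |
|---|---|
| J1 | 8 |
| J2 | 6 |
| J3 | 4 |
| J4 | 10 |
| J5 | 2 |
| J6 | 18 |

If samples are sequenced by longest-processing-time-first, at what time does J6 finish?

LPT (decreasing processing time): J6 J4 J1 J2 J3 J5.
J6: 0→18

18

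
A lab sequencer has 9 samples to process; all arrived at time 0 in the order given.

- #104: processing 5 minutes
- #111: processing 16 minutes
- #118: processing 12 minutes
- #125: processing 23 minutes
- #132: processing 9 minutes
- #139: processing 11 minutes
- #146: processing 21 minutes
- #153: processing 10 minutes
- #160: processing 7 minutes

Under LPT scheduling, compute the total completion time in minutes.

LPT (decreasing processing time): #125 #146 #111 #118 #139 #153 #132 #160 #104.
#125: 0→23
#146: 23→44
#111: 44→60
#118: 60→72
#139: 72→83
#153: 83→93
#132: 93→102
#160: 102→109
#104: 109→114
Sum = 23+44+60+72+83+93+102+109+114 = 700.

700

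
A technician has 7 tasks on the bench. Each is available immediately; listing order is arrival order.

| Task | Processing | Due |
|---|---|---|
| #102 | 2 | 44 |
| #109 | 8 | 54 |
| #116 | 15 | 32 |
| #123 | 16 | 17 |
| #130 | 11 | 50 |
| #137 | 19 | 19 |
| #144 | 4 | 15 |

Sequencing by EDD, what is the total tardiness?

EDD (increasing due date): #144 #123 #137 #116 #102 #130 #109.
#144: 0→4, due 15, tardiness 0
#123: 4→20, due 17, tardiness 3
#137: 20→39, due 19, tardiness 20
#116: 39→54, due 32, tardiness 22
#102: 54→56, due 44, tardiness 12
#130: 56→67, due 50, tardiness 17
#109: 67→75, due 54, tardiness 21
Sum = 0+3+20+22+12+17+21 = 95.

95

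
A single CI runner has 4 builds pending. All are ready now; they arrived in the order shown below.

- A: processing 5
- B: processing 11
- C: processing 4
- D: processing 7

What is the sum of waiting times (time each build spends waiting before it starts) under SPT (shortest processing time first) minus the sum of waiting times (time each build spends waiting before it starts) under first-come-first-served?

SPT (increasing processing time): C A D B.
C: waits 0, runs 0→4
A: waits 4, runs 4→9
D: waits 9, runs 9→16
B: waits 16, runs 16→27
Sum = 0+4+9+16 = 29.
FIFO (arrival order): A B C D.
A: waits 0, runs 0→5
B: waits 5, runs 5→16
C: waits 16, runs 16→20
D: waits 20, runs 20→27
Sum = 0+5+16+20 = 41.
Difference = 29 − 41 = -12.

-12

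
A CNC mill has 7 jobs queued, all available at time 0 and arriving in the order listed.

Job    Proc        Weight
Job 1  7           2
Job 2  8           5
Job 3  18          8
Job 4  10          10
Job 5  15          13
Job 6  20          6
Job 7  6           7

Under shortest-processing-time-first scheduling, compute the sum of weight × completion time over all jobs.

2097

SPT (increasing processing time): Job 7 Job 1 Job 2 Job 4 Job 5 Job 3 Job 6.
Job 7: finishes 6, weight 7, w·C = 42
Job 1: finishes 13, weight 2, w·C = 26
Job 2: finishes 21, weight 5, w·C = 105
Job 4: finishes 31, weight 10, w·C = 310
Job 5: finishes 46, weight 13, w·C = 598
Job 3: finishes 64, weight 8, w·C = 512
Job 6: finishes 84, weight 6, w·C = 504
Sum = 42+26+105+310+598+512+504 = 2097.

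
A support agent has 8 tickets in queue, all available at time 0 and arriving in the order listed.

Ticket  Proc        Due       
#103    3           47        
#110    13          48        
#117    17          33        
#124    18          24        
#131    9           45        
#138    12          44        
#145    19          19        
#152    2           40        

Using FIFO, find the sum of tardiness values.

FIFO (arrival order): #103 #110 #117 #124 #131 #138 #145 #152.
#103: 0→3, due 47, tardiness 0
#110: 3→16, due 48, tardiness 0
#117: 16→33, due 33, tardiness 0
#124: 33→51, due 24, tardiness 27
#131: 51→60, due 45, tardiness 15
#138: 60→72, due 44, tardiness 28
#145: 72→91, due 19, tardiness 72
#152: 91→93, due 40, tardiness 53
Sum = 0+0+0+27+15+28+72+53 = 195.

195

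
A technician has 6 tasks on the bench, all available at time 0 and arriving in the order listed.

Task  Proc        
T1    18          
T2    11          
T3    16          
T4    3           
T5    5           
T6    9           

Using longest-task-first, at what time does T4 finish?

LPT (decreasing processing time): T1 T3 T2 T6 T5 T4.
T1: 0→18
T3: 18→34
T2: 34→45
T6: 45→54
T5: 54→59
T4: 59→62

62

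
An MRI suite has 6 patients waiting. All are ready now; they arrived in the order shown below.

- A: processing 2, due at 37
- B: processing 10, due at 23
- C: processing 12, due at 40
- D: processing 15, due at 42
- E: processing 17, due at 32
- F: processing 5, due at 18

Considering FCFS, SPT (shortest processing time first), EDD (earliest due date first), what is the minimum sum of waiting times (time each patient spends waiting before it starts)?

99

FIFO (arrival order): A B C D E F.
A: waits 0, runs 0→2
B: waits 2, runs 2→12
C: waits 12, runs 12→24
D: waits 24, runs 24→39
E: waits 39, runs 39→56
F: waits 56, runs 56→61
Sum = 0+2+12+24+39+56 = 133.
SPT (increasing processing time): A F B C D E.
A: waits 0, runs 0→2
F: waits 2, runs 2→7
B: waits 7, runs 7→17
C: waits 17, runs 17→29
D: waits 29, runs 29→44
E: waits 44, runs 44→61
Sum = 0+2+7+17+29+44 = 99.
EDD (increasing due date): F B E A C D.
F: waits 0, runs 0→5
B: waits 5, runs 5→15
E: waits 15, runs 15→32
A: waits 32, runs 32→34
C: waits 34, runs 34→46
D: waits 46, runs 46→61
Sum = 0+5+15+32+34+46 = 132.
FIFO 133, SPT 99, EDD 132 → minimum 99.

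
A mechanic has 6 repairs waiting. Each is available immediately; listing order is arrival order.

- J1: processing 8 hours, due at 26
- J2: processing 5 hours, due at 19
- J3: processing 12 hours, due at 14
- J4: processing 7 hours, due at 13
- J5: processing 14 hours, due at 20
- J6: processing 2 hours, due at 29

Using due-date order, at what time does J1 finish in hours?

EDD (increasing due date): J4 J3 J2 J5 J1 J6.
J4: 0→7
J3: 7→19
J2: 19→24
J5: 24→38
J1: 38→46

46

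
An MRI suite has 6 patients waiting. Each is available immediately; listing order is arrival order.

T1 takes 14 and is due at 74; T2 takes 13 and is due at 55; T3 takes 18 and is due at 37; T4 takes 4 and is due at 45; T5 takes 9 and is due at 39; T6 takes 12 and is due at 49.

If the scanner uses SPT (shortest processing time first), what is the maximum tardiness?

SPT (increasing processing time): T4 T5 T6 T2 T1 T3.
T4: 0→4, due 45, tardiness 0
T5: 4→13, due 39, tardiness 0
T6: 13→25, due 49, tardiness 0
T2: 25→38, due 55, tardiness 0
T1: 38→52, due 74, tardiness 0
T3: 52→70, due 37, tardiness 33
Maximum = 33.

33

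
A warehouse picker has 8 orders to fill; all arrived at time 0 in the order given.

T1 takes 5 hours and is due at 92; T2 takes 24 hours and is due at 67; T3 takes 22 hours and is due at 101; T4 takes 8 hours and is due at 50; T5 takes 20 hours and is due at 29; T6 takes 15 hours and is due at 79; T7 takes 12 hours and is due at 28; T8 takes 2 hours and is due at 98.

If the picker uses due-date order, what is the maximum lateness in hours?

7

EDD (increasing due date): T7 T5 T4 T2 T6 T1 T8 T3.
T7: 0→12, due 28, lateness -16
T5: 12→32, due 29, lateness 3
T4: 32→40, due 50, lateness -10
T2: 40→64, due 67, lateness -3
T6: 64→79, due 79, lateness 0
T1: 79→84, due 92, lateness -8
T8: 84→86, due 98, lateness -12
T3: 86→108, due 101, lateness 7
Maximum = 7.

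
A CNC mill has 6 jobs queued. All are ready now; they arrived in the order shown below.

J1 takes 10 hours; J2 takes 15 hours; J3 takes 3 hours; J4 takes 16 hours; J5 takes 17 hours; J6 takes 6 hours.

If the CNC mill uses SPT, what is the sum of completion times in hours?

182

SPT (increasing processing time): J3 J6 J1 J2 J4 J5.
J3: 0→3
J6: 3→9
J1: 9→19
J2: 19→34
J4: 34→50
J5: 50→67
Sum = 3+9+19+34+50+67 = 182.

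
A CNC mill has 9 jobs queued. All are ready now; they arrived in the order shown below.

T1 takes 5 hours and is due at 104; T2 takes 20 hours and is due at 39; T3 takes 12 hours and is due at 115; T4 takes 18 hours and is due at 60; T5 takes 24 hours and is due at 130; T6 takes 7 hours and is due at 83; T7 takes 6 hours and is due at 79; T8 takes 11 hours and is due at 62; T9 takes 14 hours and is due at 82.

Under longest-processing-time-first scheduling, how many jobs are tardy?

6

LPT (decreasing processing time): T5 T2 T4 T9 T3 T8 T6 T7 T1.
T5: 0→24, due 130, tardiness 0
T2: 24→44, due 39, tardiness 5
T4: 44→62, due 60, tardiness 2
T9: 62→76, due 82, tardiness 0
T3: 76→88, due 115, tardiness 0
T8: 88→99, due 62, tardiness 37
T6: 99→106, due 83, tardiness 23
T7: 106→112, due 79, tardiness 33
T1: 112→117, due 104, tardiness 13
Late jobs: 6.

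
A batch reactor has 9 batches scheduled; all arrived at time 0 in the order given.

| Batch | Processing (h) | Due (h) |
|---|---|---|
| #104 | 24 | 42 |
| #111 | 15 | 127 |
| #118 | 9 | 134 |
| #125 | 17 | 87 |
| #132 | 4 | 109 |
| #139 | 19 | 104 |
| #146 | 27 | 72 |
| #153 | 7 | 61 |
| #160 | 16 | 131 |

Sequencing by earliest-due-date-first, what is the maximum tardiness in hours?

4

EDD (increasing due date): #104 #153 #146 #125 #139 #132 #111 #160 #118.
#104: 0→24, due 42, tardiness 0
#153: 24→31, due 61, tardiness 0
#146: 31→58, due 72, tardiness 0
#125: 58→75, due 87, tardiness 0
#139: 75→94, due 104, tardiness 0
#132: 94→98, due 109, tardiness 0
#111: 98→113, due 127, tardiness 0
#160: 113→129, due 131, tardiness 0
#118: 129→138, due 134, tardiness 4
Maximum = 4.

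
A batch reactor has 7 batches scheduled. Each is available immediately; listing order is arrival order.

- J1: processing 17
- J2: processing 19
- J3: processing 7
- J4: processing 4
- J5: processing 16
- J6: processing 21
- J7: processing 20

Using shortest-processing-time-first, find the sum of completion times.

336

SPT (increasing processing time): J4 J3 J5 J1 J2 J7 J6.
J4: 0→4
J3: 4→11
J5: 11→27
J1: 27→44
J2: 44→63
J7: 63→83
J6: 83→104
Sum = 4+11+27+44+63+83+104 = 336.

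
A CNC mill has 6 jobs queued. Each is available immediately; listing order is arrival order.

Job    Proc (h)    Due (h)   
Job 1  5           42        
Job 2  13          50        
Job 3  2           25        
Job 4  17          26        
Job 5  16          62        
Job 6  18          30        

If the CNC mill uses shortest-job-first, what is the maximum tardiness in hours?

SPT (increasing processing time): Job 3 Job 1 Job 2 Job 5 Job 4 Job 6.
Job 3: 0→2, due 25, tardiness 0
Job 1: 2→7, due 42, tardiness 0
Job 2: 7→20, due 50, tardiness 0
Job 5: 20→36, due 62, tardiness 0
Job 4: 36→53, due 26, tardiness 27
Job 6: 53→71, due 30, tardiness 41
Maximum = 41.

41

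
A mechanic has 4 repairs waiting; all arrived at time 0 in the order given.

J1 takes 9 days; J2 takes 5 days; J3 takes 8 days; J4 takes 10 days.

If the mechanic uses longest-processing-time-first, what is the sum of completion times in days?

88

LPT (decreasing processing time): J4 J1 J3 J2.
J4: 0→10
J1: 10→19
J3: 19→27
J2: 27→32
Sum = 10+19+27+32 = 88.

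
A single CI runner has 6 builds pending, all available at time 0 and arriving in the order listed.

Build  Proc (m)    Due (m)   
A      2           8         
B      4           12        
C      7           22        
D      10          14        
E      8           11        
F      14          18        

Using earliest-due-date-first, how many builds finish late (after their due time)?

4

EDD (increasing due date): A E B D F C.
A: 0→2, due 8, tardiness 0
E: 2→10, due 11, tardiness 0
B: 10→14, due 12, tardiness 2
D: 14→24, due 14, tardiness 10
F: 24→38, due 18, tardiness 20
C: 38→45, due 22, tardiness 23
Late builds: 4.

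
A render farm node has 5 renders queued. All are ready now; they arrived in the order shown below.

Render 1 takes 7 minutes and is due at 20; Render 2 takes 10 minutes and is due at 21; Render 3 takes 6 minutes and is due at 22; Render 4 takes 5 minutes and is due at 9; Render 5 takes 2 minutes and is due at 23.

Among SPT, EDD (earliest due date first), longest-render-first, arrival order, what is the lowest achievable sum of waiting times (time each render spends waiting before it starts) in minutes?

42

SPT (increasing processing time): Render 5 Render 4 Render 3 Render 1 Render 2.
Render 5: waits 0, runs 0→2
Render 4: waits 2, runs 2→7
Render 3: waits 7, runs 7→13
Render 1: waits 13, runs 13→20
Render 2: waits 20, runs 20→30
Sum = 0+2+7+13+20 = 42.
EDD (increasing due date): Render 4 Render 1 Render 2 Render 3 Render 5.
Render 4: waits 0, runs 0→5
Render 1: waits 5, runs 5→12
Render 2: waits 12, runs 12→22
Render 3: waits 22, runs 22→28
Render 5: waits 28, runs 28→30
Sum = 0+5+12+22+28 = 67.
LPT (decreasing processing time): Render 2 Render 1 Render 3 Render 4 Render 5.
Render 2: waits 0, runs 0→10
Render 1: waits 10, runs 10→17
Render 3: waits 17, runs 17→23
Render 4: waits 23, runs 23→28
Render 5: waits 28, runs 28→30
Sum = 0+10+17+23+28 = 78.
FIFO (arrival order): Render 1 Render 2 Render 3 Render 4 Render 5.
Render 1: waits 0, runs 0→7
Render 2: waits 7, runs 7→17
Render 3: waits 17, runs 17→23
Render 4: waits 23, runs 23→28
Render 5: waits 28, runs 28→30
Sum = 0+7+17+23+28 = 75.
SPT 42, EDD 67, LPT 78, FIFO 75 → minimum 42.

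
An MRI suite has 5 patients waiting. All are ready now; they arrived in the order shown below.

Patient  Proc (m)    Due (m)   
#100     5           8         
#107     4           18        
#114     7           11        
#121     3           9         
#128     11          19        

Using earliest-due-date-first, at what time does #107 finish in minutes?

19

EDD (increasing due date): #100 #121 #114 #107 #128.
#100: 0→5
#121: 5→8
#114: 8→15
#107: 15→19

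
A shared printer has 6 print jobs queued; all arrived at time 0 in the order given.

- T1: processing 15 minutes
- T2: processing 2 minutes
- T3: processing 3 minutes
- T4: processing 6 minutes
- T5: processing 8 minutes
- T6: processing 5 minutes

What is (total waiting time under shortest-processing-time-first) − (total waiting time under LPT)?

-81

SPT (increasing processing time): T2 T3 T6 T4 T5 T1.
T2: waits 0, runs 0→2
T3: waits 2, runs 2→5
T6: waits 5, runs 5→10
T4: waits 10, runs 10→16
T5: waits 16, runs 16→24
T1: waits 24, runs 24→39
Sum = 0+2+5+10+16+24 = 57.
LPT (decreasing processing time): T1 T5 T4 T6 T3 T2.
T1: waits 0, runs 0→15
T5: waits 15, runs 15→23
T4: waits 23, runs 23→29
T6: waits 29, runs 29→34
T3: waits 34, runs 34→37
T2: waits 37, runs 37→39
Sum = 0+15+23+29+34+37 = 138.
Difference = 57 − 138 = -81.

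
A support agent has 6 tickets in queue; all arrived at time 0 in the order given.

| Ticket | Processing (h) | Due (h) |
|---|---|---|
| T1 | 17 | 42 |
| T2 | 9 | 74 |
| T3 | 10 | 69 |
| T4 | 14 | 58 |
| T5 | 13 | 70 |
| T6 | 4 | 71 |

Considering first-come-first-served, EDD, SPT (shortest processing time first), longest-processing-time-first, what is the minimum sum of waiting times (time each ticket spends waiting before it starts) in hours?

126

FIFO (arrival order): T1 T2 T3 T4 T5 T6.
T1: waits 0, runs 0→17
T2: waits 17, runs 17→26
T3: waits 26, runs 26→36
T4: waits 36, runs 36→50
T5: waits 50, runs 50→63
T6: waits 63, runs 63→67
Sum = 0+17+26+36+50+63 = 192.
EDD (increasing due date): T1 T4 T3 T5 T6 T2.
T1: waits 0, runs 0→17
T4: waits 17, runs 17→31
T3: waits 31, runs 31→41
T5: waits 41, runs 41→54
T6: waits 54, runs 54→58
T2: waits 58, runs 58→67
Sum = 0+17+31+41+54+58 = 201.
SPT (increasing processing time): T6 T2 T3 T5 T4 T1.
T6: waits 0, runs 0→4
T2: waits 4, runs 4→13
T3: waits 13, runs 13→23
T5: waits 23, runs 23→36
T4: waits 36, runs 36→50
T1: waits 50, runs 50→67
Sum = 0+4+13+23+36+50 = 126.
LPT (decreasing processing time): T1 T4 T5 T3 T2 T6.
T1: waits 0, runs 0→17
T4: waits 17, runs 17→31
T5: waits 31, runs 31→44
T3: waits 44, runs 44→54
T2: waits 54, runs 54→63
T6: waits 63, runs 63→67
Sum = 0+17+31+44+54+63 = 209.
FIFO 192, EDD 201, SPT 126, LPT 209 → minimum 126.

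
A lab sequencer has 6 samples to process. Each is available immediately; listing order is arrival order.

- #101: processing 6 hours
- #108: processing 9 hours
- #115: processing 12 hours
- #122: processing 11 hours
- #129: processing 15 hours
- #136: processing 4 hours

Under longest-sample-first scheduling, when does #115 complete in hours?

LPT (decreasing processing time): #129 #115 #122 #108 #101 #136.
#129: 0→15
#115: 15→27

27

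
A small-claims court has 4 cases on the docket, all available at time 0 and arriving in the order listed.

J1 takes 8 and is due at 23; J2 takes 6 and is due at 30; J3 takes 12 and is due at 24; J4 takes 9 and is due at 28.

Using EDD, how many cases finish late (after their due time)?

EDD (increasing due date): J1 J3 J4 J2.
J1: 0→8, due 23, tardiness 0
J3: 8→20, due 24, tardiness 0
J4: 20→29, due 28, tardiness 1
J2: 29→35, due 30, tardiness 5
Late cases: 2.

2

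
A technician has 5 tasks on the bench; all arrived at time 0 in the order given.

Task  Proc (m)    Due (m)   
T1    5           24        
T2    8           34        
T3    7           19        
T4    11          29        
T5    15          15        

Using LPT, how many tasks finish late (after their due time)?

LPT (decreasing processing time): T5 T4 T2 T3 T1.
T5: 0→15, due 15, tardiness 0
T4: 15→26, due 29, tardiness 0
T2: 26→34, due 34, tardiness 0
T3: 34→41, due 19, tardiness 22
T1: 41→46, due 24, tardiness 22
Late tasks: 2.

2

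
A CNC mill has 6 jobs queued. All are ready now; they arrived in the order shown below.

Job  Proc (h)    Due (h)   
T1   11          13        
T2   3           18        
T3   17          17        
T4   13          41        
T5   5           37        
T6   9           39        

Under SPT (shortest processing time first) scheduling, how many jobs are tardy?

SPT (increasing processing time): T2 T5 T6 T1 T4 T3.
T2: 0→3, due 18, tardiness 0
T5: 3→8, due 37, tardiness 0
T6: 8→17, due 39, tardiness 0
T1: 17→28, due 13, tardiness 15
T4: 28→41, due 41, tardiness 0
T3: 41→58, due 17, tardiness 41
Late jobs: 2.

2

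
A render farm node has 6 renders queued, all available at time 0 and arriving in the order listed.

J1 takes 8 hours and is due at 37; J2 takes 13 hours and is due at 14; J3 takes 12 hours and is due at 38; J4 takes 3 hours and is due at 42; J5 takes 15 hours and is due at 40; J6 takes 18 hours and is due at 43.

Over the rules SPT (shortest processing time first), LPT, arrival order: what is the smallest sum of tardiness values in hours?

44

SPT (increasing processing time): J4 J1 J3 J2 J5 J6.
J4: 0→3, due 42, tardiness 0
J1: 3→11, due 37, tardiness 0
J3: 11→23, due 38, tardiness 0
J2: 23→36, due 14, tardiness 22
J5: 36→51, due 40, tardiness 11
J6: 51→69, due 43, tardiness 26
Sum = 0+0+0+22+11+26 = 59.
LPT (decreasing processing time): J6 J5 J2 J3 J1 J4.
J6: 0→18, due 43, tardiness 0
J5: 18→33, due 40, tardiness 0
J2: 33→46, due 14, tardiness 32
J3: 46→58, due 38, tardiness 20
J1: 58→66, due 37, tardiness 29
J4: 66→69, due 42, tardiness 27
Sum = 0+0+32+20+29+27 = 108.
FIFO (arrival order): J1 J2 J3 J4 J5 J6.
J1: 0→8, due 37, tardiness 0
J2: 8→21, due 14, tardiness 7
J3: 21→33, due 38, tardiness 0
J4: 33→36, due 42, tardiness 0
J5: 36→51, due 40, tardiness 11
J6: 51→69, due 43, tardiness 26
Sum = 0+7+0+0+11+26 = 44.
SPT 59, LPT 108, FIFO 44 → minimum 44.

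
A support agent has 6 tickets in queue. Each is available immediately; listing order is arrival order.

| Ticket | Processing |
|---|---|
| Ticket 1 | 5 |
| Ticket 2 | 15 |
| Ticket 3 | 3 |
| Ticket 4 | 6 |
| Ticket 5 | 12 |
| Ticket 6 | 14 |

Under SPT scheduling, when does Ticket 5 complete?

26

SPT (increasing processing time): Ticket 3 Ticket 1 Ticket 4 Ticket 5 Ticket 6 Ticket 2.
Ticket 3: 0→3
Ticket 1: 3→8
Ticket 4: 8→14
Ticket 5: 14→26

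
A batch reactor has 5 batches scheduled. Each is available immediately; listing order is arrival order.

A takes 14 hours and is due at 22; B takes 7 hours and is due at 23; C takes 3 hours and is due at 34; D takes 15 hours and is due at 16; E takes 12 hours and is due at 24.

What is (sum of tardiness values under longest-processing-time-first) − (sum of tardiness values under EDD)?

5

LPT (decreasing processing time): D A E B C.
D: 0→15, due 16, tardiness 0
A: 15→29, due 22, tardiness 7
E: 29→41, due 24, tardiness 17
B: 41→48, due 23, tardiness 25
C: 48→51, due 34, tardiness 17
Sum = 0+7+17+25+17 = 66.
EDD (increasing due date): D A B E C.
D: 0→15, due 16, tardiness 0
A: 15→29, due 22, tardiness 7
B: 29→36, due 23, tardiness 13
E: 36→48, due 24, tardiness 24
C: 48→51, due 34, tardiness 17
Sum = 0+7+13+24+17 = 61.
Difference = 66 − 61 = 5.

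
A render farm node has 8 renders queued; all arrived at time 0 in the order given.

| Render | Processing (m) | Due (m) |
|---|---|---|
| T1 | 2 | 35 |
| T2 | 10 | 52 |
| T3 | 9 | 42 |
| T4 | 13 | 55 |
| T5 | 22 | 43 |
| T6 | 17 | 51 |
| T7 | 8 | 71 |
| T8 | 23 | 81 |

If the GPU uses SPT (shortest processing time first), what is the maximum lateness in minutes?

SPT (increasing processing time): T1 T7 T3 T2 T4 T6 T5 T8.
T1: 0→2, due 35, lateness -33
T7: 2→10, due 71, lateness -61
T3: 10→19, due 42, lateness -23
T2: 19→29, due 52, lateness -23
T4: 29→42, due 55, lateness -13
T6: 42→59, due 51, lateness 8
T5: 59→81, due 43, lateness 38
T8: 81→104, due 81, lateness 23
Maximum = 38.

38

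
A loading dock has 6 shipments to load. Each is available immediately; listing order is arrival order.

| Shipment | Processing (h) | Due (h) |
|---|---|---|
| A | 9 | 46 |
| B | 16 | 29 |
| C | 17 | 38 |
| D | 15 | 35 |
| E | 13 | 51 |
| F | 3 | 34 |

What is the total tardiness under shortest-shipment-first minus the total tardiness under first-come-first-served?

-17

SPT (increasing processing time): F A E D B C.
F: 0→3, due 34, tardiness 0
A: 3→12, due 46, tardiness 0
E: 12→25, due 51, tardiness 0
D: 25→40, due 35, tardiness 5
B: 40→56, due 29, tardiness 27
C: 56→73, due 38, tardiness 35
Sum = 0+0+0+5+27+35 = 67.
FIFO (arrival order): A B C D E F.
A: 0→9, due 46, tardiness 0
B: 9→25, due 29, tardiness 0
C: 25→42, due 38, tardiness 4
D: 42→57, due 35, tardiness 22
E: 57→70, due 51, tardiness 19
F: 70→73, due 34, tardiness 39
Sum = 0+0+4+22+19+39 = 84.
Difference = 67 − 84 = -17.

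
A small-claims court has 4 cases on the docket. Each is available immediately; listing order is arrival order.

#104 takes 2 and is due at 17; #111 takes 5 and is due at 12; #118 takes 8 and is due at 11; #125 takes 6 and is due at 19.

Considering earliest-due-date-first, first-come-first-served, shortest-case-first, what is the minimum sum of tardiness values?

EDD (increasing due date): #118 #111 #104 #125.
#118: 0→8, due 11, tardiness 0
#111: 8→13, due 12, tardiness 1
#104: 13→15, due 17, tardiness 0
#125: 15→21, due 19, tardiness 2
Sum = 0+1+0+2 = 3.
FIFO (arrival order): #104 #111 #118 #125.
#104: 0→2, due 17, tardiness 0
#111: 2→7, due 12, tardiness 0
#118: 7→15, due 11, tardiness 4
#125: 15→21, due 19, tardiness 2
Sum = 0+0+4+2 = 6.
SPT (increasing processing time): #104 #111 #125 #118.
#104: 0→2, due 17, tardiness 0
#111: 2→7, due 12, tardiness 0
#125: 7→13, due 19, tardiness 0
#118: 13→21, due 11, tardiness 10
Sum = 0+0+0+10 = 10.
EDD 3, FIFO 6, SPT 10 → minimum 3.

3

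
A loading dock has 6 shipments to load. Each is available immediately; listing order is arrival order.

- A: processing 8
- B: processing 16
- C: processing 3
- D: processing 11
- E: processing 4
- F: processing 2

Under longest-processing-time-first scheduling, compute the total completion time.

203

LPT (decreasing processing time): B D A E C F.
B: 0→16
D: 16→27
A: 27→35
E: 35→39
C: 39→42
F: 42→44
Sum = 16+27+35+39+42+44 = 203.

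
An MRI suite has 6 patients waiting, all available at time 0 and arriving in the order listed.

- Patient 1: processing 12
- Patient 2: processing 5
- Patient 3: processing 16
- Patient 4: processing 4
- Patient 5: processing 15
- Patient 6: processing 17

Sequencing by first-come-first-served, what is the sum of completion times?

220

FIFO (arrival order): Patient 1 Patient 2 Patient 3 Patient 4 Patient 5 Patient 6.
Patient 1: 0→12
Patient 2: 12→17
Patient 3: 17→33
Patient 4: 33→37
Patient 5: 37→52
Patient 6: 52→69
Sum = 12+17+33+37+52+69 = 220.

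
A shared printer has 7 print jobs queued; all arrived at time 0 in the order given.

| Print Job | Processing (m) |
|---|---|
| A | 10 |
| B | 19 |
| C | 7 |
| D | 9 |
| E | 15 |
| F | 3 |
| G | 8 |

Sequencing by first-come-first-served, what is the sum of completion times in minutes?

314

FIFO (arrival order): A B C D E F G.
A: 0→10
B: 10→29
C: 29→36
D: 36→45
E: 45→60
F: 60→63
G: 63→71
Sum = 10+29+36+45+60+63+71 = 314.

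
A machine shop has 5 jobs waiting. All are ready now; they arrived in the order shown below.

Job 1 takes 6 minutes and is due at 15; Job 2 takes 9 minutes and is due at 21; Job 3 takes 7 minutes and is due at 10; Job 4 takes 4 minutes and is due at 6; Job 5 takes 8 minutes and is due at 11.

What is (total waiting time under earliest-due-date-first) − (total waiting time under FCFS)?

-10

EDD (increasing due date): Job 4 Job 3 Job 5 Job 1 Job 2.
Job 4: waits 0, runs 0→4
Job 3: waits 4, runs 4→11
Job 5: waits 11, runs 11→19
Job 1: waits 19, runs 19→25
Job 2: waits 25, runs 25→34
Sum = 0+4+11+19+25 = 59.
FIFO (arrival order): Job 1 Job 2 Job 3 Job 4 Job 5.
Job 1: waits 0, runs 0→6
Job 2: waits 6, runs 6→15
Job 3: waits 15, runs 15→22
Job 4: waits 22, runs 22→26
Job 5: waits 26, runs 26→34
Sum = 0+6+15+22+26 = 69.
Difference = 59 − 69 = -10.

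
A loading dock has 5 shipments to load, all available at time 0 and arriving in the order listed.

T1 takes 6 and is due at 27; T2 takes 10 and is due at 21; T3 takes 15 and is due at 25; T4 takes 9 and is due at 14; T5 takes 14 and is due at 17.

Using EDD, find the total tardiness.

EDD (increasing due date): T4 T5 T2 T3 T1.
T4: 0→9, due 14, tardiness 0
T5: 9→23, due 17, tardiness 6
T2: 23→33, due 21, tardiness 12
T3: 33→48, due 25, tardiness 23
T1: 48→54, due 27, tardiness 27
Sum = 0+6+12+23+27 = 68.

68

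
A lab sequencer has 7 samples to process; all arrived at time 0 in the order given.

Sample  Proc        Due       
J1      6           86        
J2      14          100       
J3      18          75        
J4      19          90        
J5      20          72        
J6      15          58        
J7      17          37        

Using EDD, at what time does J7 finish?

EDD (increasing due date): J7 J6 J5 J3 J1 J4 J2.
J7: 0→17

17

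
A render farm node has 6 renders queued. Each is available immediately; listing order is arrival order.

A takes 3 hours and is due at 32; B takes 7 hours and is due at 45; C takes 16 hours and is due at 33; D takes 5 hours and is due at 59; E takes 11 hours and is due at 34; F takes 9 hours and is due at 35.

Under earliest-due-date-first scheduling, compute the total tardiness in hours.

5

EDD (increasing due date): A C E F B D.
A: 0→3, due 32, tardiness 0
C: 3→19, due 33, tardiness 0
E: 19→30, due 34, tardiness 0
F: 30→39, due 35, tardiness 4
B: 39→46, due 45, tardiness 1
D: 46→51, due 59, tardiness 0
Sum = 0+0+0+4+1+0 = 5.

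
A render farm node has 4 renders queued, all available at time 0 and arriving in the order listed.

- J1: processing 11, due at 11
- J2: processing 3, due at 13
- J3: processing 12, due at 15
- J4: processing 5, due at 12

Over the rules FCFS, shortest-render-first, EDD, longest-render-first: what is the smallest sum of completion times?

FIFO (arrival order): J1 J2 J3 J4.
J1: 0→11
J2: 11→14
J3: 14→26
J4: 26→31
Sum = 11+14+26+31 = 82.
SPT (increasing processing time): J2 J4 J1 J3.
J2: 0→3
J4: 3→8
J1: 8→19
J3: 19→31
Sum = 3+8+19+31 = 61.
EDD (increasing due date): J1 J4 J2 J3.
J1: 0→11
J4: 11→16
J2: 16→19
J3: 19→31
Sum = 11+16+19+31 = 77.
LPT (decreasing processing time): J3 J1 J4 J2.
J3: 0→12
J1: 12→23
J4: 23→28
J2: 28→31
Sum = 12+23+28+31 = 94.
FIFO 82, SPT 61, EDD 77, LPT 94 → minimum 61.

61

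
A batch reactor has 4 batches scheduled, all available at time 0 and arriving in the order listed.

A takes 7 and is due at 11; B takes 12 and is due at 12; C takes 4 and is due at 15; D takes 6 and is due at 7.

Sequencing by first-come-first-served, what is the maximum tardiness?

22

FIFO (arrival order): A B C D.
A: 0→7, due 11, tardiness 0
B: 7→19, due 12, tardiness 7
C: 19→23, due 15, tardiness 8
D: 23→29, due 7, tardiness 22
Maximum = 22.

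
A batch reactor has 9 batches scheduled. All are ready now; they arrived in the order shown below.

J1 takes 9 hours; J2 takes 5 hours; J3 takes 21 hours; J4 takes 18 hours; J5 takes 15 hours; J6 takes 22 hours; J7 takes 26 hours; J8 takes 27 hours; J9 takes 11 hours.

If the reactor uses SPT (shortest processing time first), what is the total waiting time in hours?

SPT (increasing processing time): J2 J1 J9 J5 J4 J3 J6 J7 J8.
J2: waits 0, runs 0→5
J1: waits 5, runs 5→14
J9: waits 14, runs 14→25
J5: waits 25, runs 25→40
J4: waits 40, runs 40→58
J3: waits 58, runs 58→79
J6: waits 79, runs 79→101
J7: waits 101, runs 101→127
J8: waits 127, runs 127→154
Sum = 0+5+14+25+40+58+79+101+127 = 449.

449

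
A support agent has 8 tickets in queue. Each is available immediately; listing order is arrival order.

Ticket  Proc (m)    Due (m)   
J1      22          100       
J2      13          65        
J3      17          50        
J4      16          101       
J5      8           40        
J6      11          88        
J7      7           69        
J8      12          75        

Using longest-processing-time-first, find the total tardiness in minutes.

LPT (decreasing processing time): J1 J3 J4 J2 J8 J6 J5 J7.
J1: 0→22, due 100, tardiness 0
J3: 22→39, due 50, tardiness 0
J4: 39→55, due 101, tardiness 0
J2: 55→68, due 65, tardiness 3
J8: 68→80, due 75, tardiness 5
J6: 80→91, due 88, tardiness 3
J5: 91→99, due 40, tardiness 59
J7: 99→106, due 69, tardiness 37
Sum = 0+0+0+3+5+3+59+37 = 107.

107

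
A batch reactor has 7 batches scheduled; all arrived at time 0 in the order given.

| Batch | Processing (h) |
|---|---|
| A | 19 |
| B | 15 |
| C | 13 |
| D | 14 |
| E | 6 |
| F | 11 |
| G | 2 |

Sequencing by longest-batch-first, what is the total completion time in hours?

392

LPT (decreasing processing time): A B D C F E G.
A: 0→19
B: 19→34
D: 34→48
C: 48→61
F: 61→72
E: 72→78
G: 78→80
Sum = 19+34+48+61+72+78+80 = 392.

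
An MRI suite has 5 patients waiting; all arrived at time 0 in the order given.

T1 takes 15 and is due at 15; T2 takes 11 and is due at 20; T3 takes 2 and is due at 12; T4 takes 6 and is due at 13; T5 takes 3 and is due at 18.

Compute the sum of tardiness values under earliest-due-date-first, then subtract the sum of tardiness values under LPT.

EDD (increasing due date): T3 T4 T1 T5 T2.
T3: 0→2, due 12, tardiness 0
T4: 2→8, due 13, tardiness 0
T1: 8→23, due 15, tardiness 8
T5: 23→26, due 18, tardiness 8
T2: 26→37, due 20, tardiness 17
Sum = 0+0+8+8+17 = 33.
LPT (decreasing processing time): T1 T2 T4 T5 T3.
T1: 0→15, due 15, tardiness 0
T2: 15→26, due 20, tardiness 6
T4: 26→32, due 13, tardiness 19
T5: 32→35, due 18, tardiness 17
T3: 35→37, due 12, tardiness 25
Sum = 0+6+19+17+25 = 67.
Difference = 33 − 67 = -34.

-34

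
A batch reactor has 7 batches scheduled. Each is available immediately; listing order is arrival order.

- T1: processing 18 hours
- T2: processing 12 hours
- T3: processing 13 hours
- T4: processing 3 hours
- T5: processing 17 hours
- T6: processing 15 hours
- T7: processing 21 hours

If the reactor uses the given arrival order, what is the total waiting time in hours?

278

FIFO (arrival order): T1 T2 T3 T4 T5 T6 T7.
T1: waits 0, runs 0→18
T2: waits 18, runs 18→30
T3: waits 30, runs 30→43
T4: waits 43, runs 43→46
T5: waits 46, runs 46→63
T6: waits 63, runs 63→78
T7: waits 78, runs 78→99
Sum = 0+18+30+43+46+63+78 = 278.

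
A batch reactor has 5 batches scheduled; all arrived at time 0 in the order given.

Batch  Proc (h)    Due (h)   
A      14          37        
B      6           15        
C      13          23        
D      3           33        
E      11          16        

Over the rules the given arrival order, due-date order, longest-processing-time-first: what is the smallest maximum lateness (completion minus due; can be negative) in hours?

FIFO (arrival order): A B C D E.
A: 0→14, due 37, lateness -23
B: 14→20, due 15, lateness 5
C: 20→33, due 23, lateness 10
D: 33→36, due 33, lateness 3
E: 36→47, due 16, lateness 31
Maximum = 31.
EDD (increasing due date): B E C D A.
B: 0→6, due 15, lateness -9
E: 6→17, due 16, lateness 1
C: 17→30, due 23, lateness 7
D: 30→33, due 33, lateness 0
A: 33→47, due 37, lateness 10
Maximum = 10.
LPT (decreasing processing time): A C E B D.
A: 0→14, due 37, lateness -23
C: 14→27, due 23, lateness 4
E: 27→38, due 16, lateness 22
B: 38→44, due 15, lateness 29
D: 44→47, due 33, lateness 14
Maximum = 29.
FIFO 31, EDD 10, LPT 29 → minimum 10.

10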